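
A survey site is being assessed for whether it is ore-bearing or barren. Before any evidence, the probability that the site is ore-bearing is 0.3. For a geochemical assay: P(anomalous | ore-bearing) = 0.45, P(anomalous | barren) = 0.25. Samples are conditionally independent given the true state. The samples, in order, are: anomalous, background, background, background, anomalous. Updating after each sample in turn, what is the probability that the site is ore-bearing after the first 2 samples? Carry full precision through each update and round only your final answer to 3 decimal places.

0.361

After 'anomalous': P(ore) = 0.45·0.3000 / (0.45·0.3000 + 0.25·0.7000) ≈ 0.4355
After 'background': P(ore) = 0.55·0.4355 / (0.55·0.4355 + 0.75·0.5645) ≈ 0.3613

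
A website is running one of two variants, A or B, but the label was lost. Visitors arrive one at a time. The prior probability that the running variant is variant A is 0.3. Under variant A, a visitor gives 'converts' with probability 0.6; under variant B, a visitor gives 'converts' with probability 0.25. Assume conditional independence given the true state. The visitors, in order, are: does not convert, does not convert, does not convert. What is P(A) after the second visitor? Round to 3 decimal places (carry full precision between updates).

0.109

After 'does not convert': P(A) = 0.4·0.3000 / (0.4·0.3000 + 0.75·0.7000) ≈ 0.1860
After 'does not convert': P(A) = 0.4·0.1860 / (0.4·0.1860 + 0.75·0.8140) ≈ 0.1087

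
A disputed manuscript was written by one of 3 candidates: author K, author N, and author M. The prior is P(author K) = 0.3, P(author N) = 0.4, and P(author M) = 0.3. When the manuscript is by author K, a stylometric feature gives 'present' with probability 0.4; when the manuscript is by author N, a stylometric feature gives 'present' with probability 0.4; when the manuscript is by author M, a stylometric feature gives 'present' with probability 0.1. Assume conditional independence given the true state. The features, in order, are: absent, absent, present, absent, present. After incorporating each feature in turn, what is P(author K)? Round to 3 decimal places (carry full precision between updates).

Apply Bayes' rule sequentially, carrying P(author K) forward.
After 'absent': normaliser = 0.6·0.3000 + 0.6·0.4000 + 0.9·0.3000; P(author K) ≈ 0.2609, P(author N) ≈ 0.3478, P(author M) ≈ 0.3913
After 'absent': normaliser = 0.6·0.2609 + 0.6·0.3478 + 0.9·0.3913; P(author K) ≈ 0.2182, P(author N) ≈ 0.2909, P(author M) ≈ 0.4909
After 'present': normaliser = 0.4·0.2182 + 0.4·0.2909 + 0.1·0.4909; P(author K) ≈ 0.3453, P(author N) ≈ 0.4604, P(author M) ≈ 0.1942
After 'absent': normaliser = 0.6·0.3453 + 0.6·0.4604 + 0.9·0.1942; P(author K) ≈ 0.3148, P(author N) ≈ 0.4197, P(author M) ≈ 0.2656
After 'present': normaliser = 0.4·0.3148 + 0.4·0.4197 + 0.1·0.2656; P(author K) ≈ 0.3930, P(author N) ≈ 0.5241, P(author M) ≈ 0.0829

0.393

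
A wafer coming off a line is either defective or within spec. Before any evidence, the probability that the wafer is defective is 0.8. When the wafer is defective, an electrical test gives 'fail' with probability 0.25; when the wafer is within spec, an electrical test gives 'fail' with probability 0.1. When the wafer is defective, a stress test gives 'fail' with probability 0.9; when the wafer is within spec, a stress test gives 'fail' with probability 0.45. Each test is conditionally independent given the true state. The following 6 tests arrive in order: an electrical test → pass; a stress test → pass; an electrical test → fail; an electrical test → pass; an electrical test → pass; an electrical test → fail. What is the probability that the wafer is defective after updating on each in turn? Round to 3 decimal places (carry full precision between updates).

After an electrical test='pass': P(defective) = 0.75·0.8000 / (0.75·0.8000 + 0.9·0.2000) ≈ 0.7692
After a stress test='pass': P(defective) = 0.1·0.7692 / (0.1·0.7692 + 0.55·0.2308) ≈ 0.3774
After an electrical test='fail': P(defective) = 0.25·0.3774 / (0.25·0.3774 + 0.1·0.6226) ≈ 0.6024
After an electrical test='pass': P(defective) = 0.75·0.6024 / (0.75·0.6024 + 0.9·0.3976) ≈ 0.5580
After an electrical test='pass': P(defective) = 0.75·0.5580 / (0.75·0.5580 + 0.9·0.4420) ≈ 0.5127
After an electrical test='fail': P(defective) = 0.25·0.5127 / (0.25·0.5127 + 0.1·0.4873) ≈ 0.7246

0.725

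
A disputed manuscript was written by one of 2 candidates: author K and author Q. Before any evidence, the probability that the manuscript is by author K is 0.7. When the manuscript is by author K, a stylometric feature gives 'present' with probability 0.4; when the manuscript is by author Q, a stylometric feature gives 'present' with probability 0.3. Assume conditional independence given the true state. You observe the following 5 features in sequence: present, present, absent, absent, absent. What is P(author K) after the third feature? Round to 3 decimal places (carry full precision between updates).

After 'present': P(author K) = 0.4·0.7000 / (0.4·0.7000 + 0.3·0.3000) ≈ 0.7568
After 'present': P(author K) = 0.4·0.7568 / (0.4·0.7568 + 0.3·0.2432) ≈ 0.8058
After 'absent': P(author K) = 0.6·0.8058 / (0.6·0.8058 + 0.7·0.1942) ≈ 0.7805

0.780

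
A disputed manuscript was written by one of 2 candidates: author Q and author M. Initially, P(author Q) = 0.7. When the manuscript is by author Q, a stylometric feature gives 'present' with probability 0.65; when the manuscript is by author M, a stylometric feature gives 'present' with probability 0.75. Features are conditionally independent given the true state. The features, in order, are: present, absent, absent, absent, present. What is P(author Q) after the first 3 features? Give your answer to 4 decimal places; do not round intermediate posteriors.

0.7985

Each posterior becomes the prior for the next update.
After 'present': P(author Q) = 0.65·0.7000 / (0.65·0.7000 + 0.75·0.3000) ≈ 0.6691
After 'absent': P(author Q) = 0.35·0.6691 / (0.35·0.6691 + 0.25·0.3309) ≈ 0.7390
After 'absent': P(author Q) = 0.35·0.7390 / (0.35·0.7390 + 0.25·0.2610) ≈ 0.7985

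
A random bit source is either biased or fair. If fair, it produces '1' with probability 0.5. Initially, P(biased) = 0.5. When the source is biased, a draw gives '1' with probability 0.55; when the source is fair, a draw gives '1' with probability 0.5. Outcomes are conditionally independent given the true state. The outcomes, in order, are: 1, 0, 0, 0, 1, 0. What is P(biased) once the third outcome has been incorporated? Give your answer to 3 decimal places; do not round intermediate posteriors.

0.471

After '1': P(biased) = 0.55·0.5000 / (0.55·0.5000 + 0.5·0.5000) ≈ 0.5238
After '0': P(biased) = 0.45·0.5238 / (0.45·0.5238 + 0.5·0.4762) ≈ 0.4975
After '0': P(biased) = 0.45·0.4975 / (0.45·0.4975 + 0.5·0.5025) ≈ 0.4712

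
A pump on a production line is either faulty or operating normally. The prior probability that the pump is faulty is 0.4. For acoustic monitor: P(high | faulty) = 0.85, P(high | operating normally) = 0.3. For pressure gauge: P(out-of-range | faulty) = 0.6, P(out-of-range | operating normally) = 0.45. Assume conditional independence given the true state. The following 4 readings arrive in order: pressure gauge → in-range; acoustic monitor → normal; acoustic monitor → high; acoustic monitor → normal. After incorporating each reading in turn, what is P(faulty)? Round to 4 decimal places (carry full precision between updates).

0.0593

After pressure gauge='in-range': P(faulty) = 0.4·0.4000 / (0.4·0.4000 + 0.55·0.6000) ≈ 0.3265
After acoustic monitor='normal': P(faulty) = 0.15·0.3265 / (0.15·0.3265 + 0.7·0.6735) ≈ 0.0941
After acoustic monitor='high': P(faulty) = 0.85·0.0941 / (0.85·0.0941 + 0.3·0.9059) ≈ 0.2274
After acoustic monitor='normal': P(faulty) = 0.15·0.2274 / (0.15·0.2274 + 0.7·0.7726) ≈ 0.0593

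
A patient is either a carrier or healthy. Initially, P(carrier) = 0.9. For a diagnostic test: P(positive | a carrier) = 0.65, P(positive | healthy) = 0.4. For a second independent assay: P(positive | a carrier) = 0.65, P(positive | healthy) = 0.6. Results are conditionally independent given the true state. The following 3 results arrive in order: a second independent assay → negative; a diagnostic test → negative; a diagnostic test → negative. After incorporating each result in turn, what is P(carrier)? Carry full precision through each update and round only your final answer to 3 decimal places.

0.728

Apply Bayes' rule sequentially, carrying P(carrier) forward.
After a second independent assay='negative': P(carrier) = 0.35·0.9000 / (0.35·0.9000 + 0.4·0.1000) ≈ 0.8873
After a diagnostic test='negative': P(carrier) = 0.35·0.8873 / (0.35·0.8873 + 0.6·0.1127) ≈ 0.8212
After a diagnostic test='negative': P(carrier) = 0.35·0.8212 / (0.35·0.8212 + 0.6·0.1788) ≈ 0.7282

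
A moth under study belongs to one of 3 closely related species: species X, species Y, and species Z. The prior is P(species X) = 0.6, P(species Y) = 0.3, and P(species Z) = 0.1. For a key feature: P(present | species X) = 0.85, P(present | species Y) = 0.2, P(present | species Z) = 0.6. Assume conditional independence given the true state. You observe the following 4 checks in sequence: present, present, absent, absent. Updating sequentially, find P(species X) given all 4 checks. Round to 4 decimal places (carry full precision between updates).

Each posterior becomes the prior for the next update.
After 'present': normaliser = 0.85·0.6000 + 0.2·0.3000 + 0.6·0.1000; P(species X) ≈ 0.8095, P(species Y) ≈ 0.0952, P(species Z) ≈ 0.0952
After 'present': normaliser = 0.85·0.8095 + 0.2·0.0952 + 0.6·0.0952; P(species X) ≈ 0.9003, P(species Y) ≈ 0.0249, P(species Z) ≈ 0.0748
After 'absent': normaliser = 0.15·0.9003 + 0.8·0.0249 + 0.4·0.0748; P(species X) ≈ 0.7304, P(species Y) ≈ 0.1078, P(species Z) ≈ 0.1618
After 'absent': normaliser = 0.15·0.7304 + 0.8·0.1078 + 0.4·0.1618; P(species X) ≈ 0.4205, P(species Y) ≈ 0.3311, P(species Z) ≈ 0.2483

0.4205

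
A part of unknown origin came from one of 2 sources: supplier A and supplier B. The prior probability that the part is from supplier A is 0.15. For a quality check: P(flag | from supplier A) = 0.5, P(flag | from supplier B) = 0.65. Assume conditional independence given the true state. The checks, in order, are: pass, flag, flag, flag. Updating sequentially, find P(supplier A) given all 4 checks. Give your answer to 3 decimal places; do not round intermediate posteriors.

0.103

After 'pass': P(supplier A) = 0.5·0.1500 / (0.5·0.1500 + 0.35·0.8500) ≈ 0.2013
After 'flag': P(supplier A) = 0.5·0.2013 / (0.5·0.2013 + 0.65·0.7987) ≈ 0.1624
After 'flag': P(supplier A) = 0.5·0.1624 / (0.5·0.1624 + 0.65·0.8376) ≈ 0.1298
After 'flag': P(supplier A) = 0.5·0.1298 / (0.5·0.1298 + 0.65·0.8702) ≈ 0.1029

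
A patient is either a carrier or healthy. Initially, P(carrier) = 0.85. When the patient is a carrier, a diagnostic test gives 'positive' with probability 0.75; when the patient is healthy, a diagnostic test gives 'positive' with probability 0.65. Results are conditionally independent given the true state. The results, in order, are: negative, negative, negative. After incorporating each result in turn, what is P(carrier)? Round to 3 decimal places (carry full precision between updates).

0.674

After 'negative': P(carrier) = 0.25·0.8500 / (0.25·0.8500 + 0.35·0.1500) ≈ 0.8019
After 'negative': P(carrier) = 0.25·0.8019 / (0.25·0.8019 + 0.35·0.1981) ≈ 0.7430
After 'negative': P(carrier) = 0.25·0.7430 / (0.25·0.7430 + 0.35·0.2570) ≈ 0.6737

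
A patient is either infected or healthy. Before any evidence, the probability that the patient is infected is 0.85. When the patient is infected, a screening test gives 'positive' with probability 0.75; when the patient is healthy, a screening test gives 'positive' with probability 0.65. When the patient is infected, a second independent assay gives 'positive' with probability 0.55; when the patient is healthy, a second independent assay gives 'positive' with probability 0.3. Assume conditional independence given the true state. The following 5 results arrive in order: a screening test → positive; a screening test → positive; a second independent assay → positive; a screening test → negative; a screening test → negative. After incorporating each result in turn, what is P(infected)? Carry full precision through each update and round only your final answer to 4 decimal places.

0.8759

After a screening test='positive': P(infected) = 0.75·0.8500 / (0.75·0.8500 + 0.65·0.1500) ≈ 0.8673
After a screening test='positive': P(infected) = 0.75·0.8673 / (0.75·0.8673 + 0.65·0.1327) ≈ 0.8830
After a second independent assay='positive': P(infected) = 0.55·0.8830 / (0.55·0.8830 + 0.3·0.1170) ≈ 0.9326
After a screening test='negative': P(infected) = 0.25·0.9326 / (0.25·0.9326 + 0.35·0.0674) ≈ 0.9081
After a screening test='negative': P(infected) = 0.25·0.9081 / (0.25·0.9081 + 0.35·0.0919) ≈ 0.8759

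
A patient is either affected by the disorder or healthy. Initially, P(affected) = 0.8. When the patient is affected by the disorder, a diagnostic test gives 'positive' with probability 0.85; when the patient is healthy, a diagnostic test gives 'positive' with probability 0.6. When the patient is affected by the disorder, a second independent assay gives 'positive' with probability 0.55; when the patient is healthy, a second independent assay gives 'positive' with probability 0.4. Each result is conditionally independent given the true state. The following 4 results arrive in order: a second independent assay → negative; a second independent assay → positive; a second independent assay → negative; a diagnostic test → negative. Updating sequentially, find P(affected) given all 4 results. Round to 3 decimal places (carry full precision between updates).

Apply Bayes' rule sequentially, carrying P(affected) forward.
After a second independent assay='negative': P(affected) = 0.45·0.8000 / (0.45·0.8000 + 0.6·0.2000) ≈ 0.7500
After a second independent assay='positive': P(affected) = 0.55·0.7500 / (0.55·0.7500 + 0.4·0.2500) ≈ 0.8049
After a second independent assay='negative': P(affected) = 0.45·0.8049 / (0.45·0.8049 + 0.6·0.1951) ≈ 0.7557
After a diagnostic test='negative': P(affected) = 0.15·0.7557 / (0.15·0.7557 + 0.4·0.2443) ≈ 0.5371

0.537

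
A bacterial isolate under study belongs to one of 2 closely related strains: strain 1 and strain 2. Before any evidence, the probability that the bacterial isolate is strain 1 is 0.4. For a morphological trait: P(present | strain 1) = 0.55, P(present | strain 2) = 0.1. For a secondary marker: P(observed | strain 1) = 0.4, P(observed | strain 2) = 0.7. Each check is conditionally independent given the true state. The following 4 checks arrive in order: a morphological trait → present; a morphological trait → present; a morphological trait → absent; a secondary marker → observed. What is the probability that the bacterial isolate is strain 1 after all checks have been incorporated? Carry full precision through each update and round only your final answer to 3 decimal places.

After a morphological trait='present': P(strain 1) = 0.55·0.4000 / (0.55·0.4000 + 0.1·0.6000) ≈ 0.7857
After a morphological trait='present': P(strain 1) = 0.55·0.7857 / (0.55·0.7857 + 0.1·0.2143) ≈ 0.9528
After a morphological trait='absent': P(strain 1) = 0.45·0.9528 / (0.45·0.9528 + 0.9·0.0472) ≈ 0.9098
After a secondary marker='observed': P(strain 1) = 0.4·0.9098 / (0.4·0.9098 + 0.7·0.0902) ≈ 0.8521

0.852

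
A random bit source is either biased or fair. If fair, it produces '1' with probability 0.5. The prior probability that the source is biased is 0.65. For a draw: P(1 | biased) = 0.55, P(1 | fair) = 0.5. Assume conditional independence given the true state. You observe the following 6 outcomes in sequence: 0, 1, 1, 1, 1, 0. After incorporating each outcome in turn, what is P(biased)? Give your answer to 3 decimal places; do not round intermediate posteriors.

0.688

After '0': P(biased) = 0.45·0.6500 / (0.45·0.6500 + 0.5·0.3500) ≈ 0.6257
After '1': P(biased) = 0.55·0.6257 / (0.55·0.6257 + 0.5·0.3743) ≈ 0.6477
After '1': P(biased) = 0.55·0.6477 / (0.55·0.6477 + 0.5·0.3523) ≈ 0.6691
After '1': P(biased) = 0.55·0.6691 / (0.55·0.6691 + 0.5·0.3309) ≈ 0.6899
After '1': P(biased) = 0.55·0.6899 / (0.55·0.6899 + 0.5·0.3101) ≈ 0.7099
After '0': P(biased) = 0.45·0.7099 / (0.45·0.7099 + 0.5·0.2901) ≈ 0.6877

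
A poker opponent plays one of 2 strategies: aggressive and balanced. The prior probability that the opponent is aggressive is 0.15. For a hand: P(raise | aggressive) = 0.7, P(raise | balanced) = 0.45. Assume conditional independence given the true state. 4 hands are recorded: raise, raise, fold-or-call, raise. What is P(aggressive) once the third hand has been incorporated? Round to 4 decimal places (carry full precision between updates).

After 'raise': P(aggressive) = 0.7·0.1500 / (0.7·0.1500 + 0.45·0.8500) ≈ 0.2154
After 'raise': P(aggressive) = 0.7·0.2154 / (0.7·0.2154 + 0.45·0.7846) ≈ 0.2992
After 'fold-or-call': P(aggressive) = 0.3·0.2992 / (0.3·0.2992 + 0.55·0.7008) ≈ 0.1889

0.1889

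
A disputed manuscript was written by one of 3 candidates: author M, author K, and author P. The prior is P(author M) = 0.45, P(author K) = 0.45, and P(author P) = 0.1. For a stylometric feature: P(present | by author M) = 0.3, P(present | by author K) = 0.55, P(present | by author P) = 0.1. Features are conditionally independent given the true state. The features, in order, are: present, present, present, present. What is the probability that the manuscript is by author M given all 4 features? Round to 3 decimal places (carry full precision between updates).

Each posterior becomes the prior for the next update.
After 'present': normaliser = 0.3·0.4500 + 0.55·0.4500 + 0.1·0.1000; P(author M) ≈ 0.3439, P(author K) ≈ 0.6306, P(author P) ≈ 0.0255
After 'present': normaliser = 0.3·0.3439 + 0.55·0.6306 + 0.1·0.0255; P(author M) ≈ 0.2280, P(author K) ≈ 0.7664, P(author P) ≈ 0.0056
After 'present': normaliser = 0.3·0.2280 + 0.55·0.7664 + 0.1·0.0056; P(author M) ≈ 0.1395, P(author K) ≈ 0.8594, P(author P) ≈ 0.0011
After 'present': normaliser = 0.3·0.1395 + 0.55·0.8594 + 0.1·0.0011; P(author M) ≈ 0.0813, P(author K) ≈ 0.9185, P(author P) ≈ 0.0002

0.081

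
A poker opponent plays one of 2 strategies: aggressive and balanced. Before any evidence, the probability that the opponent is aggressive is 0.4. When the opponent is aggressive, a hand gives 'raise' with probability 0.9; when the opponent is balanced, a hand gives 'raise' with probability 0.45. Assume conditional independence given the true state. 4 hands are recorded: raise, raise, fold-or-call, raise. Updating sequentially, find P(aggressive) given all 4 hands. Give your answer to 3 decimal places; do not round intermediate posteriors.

After 'raise': P(aggressive) = 0.9·0.4000 / (0.9·0.4000 + 0.45·0.6000) ≈ 0.5714
After 'raise': P(aggressive) = 0.9·0.5714 / (0.9·0.5714 + 0.45·0.4286) ≈ 0.7273
After 'fold-or-call': P(aggressive) = 0.1·0.7273 / (0.1·0.7273 + 0.55·0.2727) ≈ 0.3265
After 'raise': P(aggressive) = 0.9·0.3265 / (0.9·0.3265 + 0.45·0.6735) ≈ 0.4923

0.492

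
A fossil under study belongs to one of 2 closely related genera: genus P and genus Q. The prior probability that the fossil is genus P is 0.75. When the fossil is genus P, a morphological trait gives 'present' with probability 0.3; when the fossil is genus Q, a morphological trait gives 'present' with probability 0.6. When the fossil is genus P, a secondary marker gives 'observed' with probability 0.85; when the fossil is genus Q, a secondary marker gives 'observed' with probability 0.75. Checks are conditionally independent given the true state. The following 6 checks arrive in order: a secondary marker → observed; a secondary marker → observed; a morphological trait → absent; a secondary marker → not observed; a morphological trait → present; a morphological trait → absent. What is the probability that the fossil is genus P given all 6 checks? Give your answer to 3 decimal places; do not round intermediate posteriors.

After a secondary marker='observed': P(genus P) = 0.85·0.7500 / (0.85·0.7500 + 0.75·0.2500) ≈ 0.7727
After a secondary marker='observed': P(genus P) = 0.85·0.7727 / (0.85·0.7727 + 0.75·0.2273) ≈ 0.7940
After a morphological trait='absent': P(genus P) = 0.7·0.7940 / (0.7·0.7940 + 0.4·0.2060) ≈ 0.8709
After a secondary marker='not observed': P(genus P) = 0.15·0.8709 / (0.15·0.8709 + 0.25·0.1291) ≈ 0.8018
After a morphological trait='present': P(genus P) = 0.3·0.8018 / (0.3·0.8018 + 0.6·0.1982) ≈ 0.6692
After a morphological trait='absent': P(genus P) = 0.7·0.6692 / (0.7·0.6692 + 0.4·0.3308) ≈ 0.7797

0.780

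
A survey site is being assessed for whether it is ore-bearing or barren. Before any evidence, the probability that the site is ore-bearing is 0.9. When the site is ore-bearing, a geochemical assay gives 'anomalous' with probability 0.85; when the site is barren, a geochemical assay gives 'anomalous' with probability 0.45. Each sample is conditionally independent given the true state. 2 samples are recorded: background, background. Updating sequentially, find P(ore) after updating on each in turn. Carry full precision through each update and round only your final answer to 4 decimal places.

Apply Bayes' rule sequentially, carrying P(ore) forward.
After 'background': P(ore) = 0.15·0.9000 / (0.15·0.9000 + 0.55·0.1000) ≈ 0.7105
After 'background': P(ore) = 0.15·0.7105 / (0.15·0.7105 + 0.55·0.2895) ≈ 0.4010

0.4010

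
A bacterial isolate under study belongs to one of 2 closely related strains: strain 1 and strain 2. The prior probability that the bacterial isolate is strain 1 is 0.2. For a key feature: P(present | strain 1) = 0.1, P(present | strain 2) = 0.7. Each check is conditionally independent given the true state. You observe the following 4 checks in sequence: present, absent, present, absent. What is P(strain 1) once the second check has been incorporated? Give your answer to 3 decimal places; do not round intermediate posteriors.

0.097

After 'present': P(strain 1) = 0.1·0.2000 / (0.1·0.2000 + 0.7·0.8000) ≈ 0.0345
After 'absent': P(strain 1) = 0.9·0.0345 / (0.9·0.0345 + 0.3·0.9655) ≈ 0.0968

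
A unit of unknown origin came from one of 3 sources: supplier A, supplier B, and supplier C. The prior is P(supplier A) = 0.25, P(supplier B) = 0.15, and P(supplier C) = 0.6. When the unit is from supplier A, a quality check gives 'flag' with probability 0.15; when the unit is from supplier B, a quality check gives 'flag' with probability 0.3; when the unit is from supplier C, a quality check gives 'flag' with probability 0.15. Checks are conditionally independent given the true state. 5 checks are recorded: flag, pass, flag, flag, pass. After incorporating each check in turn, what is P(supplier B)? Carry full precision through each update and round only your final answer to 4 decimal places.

0.4891

Apply Bayes' rule sequentially, carrying P(supplier B) forward.
After 'flag': normaliser = 0.15·0.2500 + 0.3·0.1500 + 0.15·0.6000; P(supplier A) ≈ 0.2174, P(supplier B) ≈ 0.2609, P(supplier C) ≈ 0.5217
After 'pass': normaliser = 0.85·0.2174 + 0.7·0.2609 + 0.85·0.5217; P(supplier A) ≈ 0.2279, P(supplier B) ≈ 0.2252, P(supplier C) ≈ 0.5469
After 'flag': normaliser = 0.15·0.2279 + 0.3·0.2252 + 0.15·0.5469; P(supplier A) ≈ 0.1860, P(supplier B) ≈ 0.3676, P(supplier C) ≈ 0.4464
After 'flag': normaliser = 0.15·0.1860 + 0.3·0.3676 + 0.15·0.4464; P(supplier A) ≈ 0.1360, P(supplier B) ≈ 0.5376, P(supplier C) ≈ 0.3264
After 'pass': normaliser = 0.85·0.1360 + 0.7·0.5376 + 0.85·0.3264; P(supplier A) ≈ 0.1503, P(supplier B) ≈ 0.4891, P(supplier C) ≈ 0.3606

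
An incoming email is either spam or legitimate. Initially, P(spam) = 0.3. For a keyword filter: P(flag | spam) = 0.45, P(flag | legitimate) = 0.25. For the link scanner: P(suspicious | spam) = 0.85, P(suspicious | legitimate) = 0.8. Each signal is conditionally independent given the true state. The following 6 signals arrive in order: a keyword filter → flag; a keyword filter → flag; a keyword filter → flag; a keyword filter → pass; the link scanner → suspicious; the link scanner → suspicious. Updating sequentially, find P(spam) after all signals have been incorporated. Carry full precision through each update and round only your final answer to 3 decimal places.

Each posterior becomes the prior for the next update.
After a keyword filter='flag': P(spam) = 0.45·0.3000 / (0.45·0.3000 + 0.25·0.7000) ≈ 0.4355
After a keyword filter='flag': P(spam) = 0.45·0.4355 / (0.45·0.4355 + 0.25·0.5645) ≈ 0.5813
After a keyword filter='flag': P(spam) = 0.45·0.5813 / (0.45·0.5813 + 0.25·0.4187) ≈ 0.7142
After a keyword filter='pass': P(spam) = 0.55·0.7142 / (0.55·0.7142 + 0.75·0.2858) ≈ 0.6470
After the link scanner='suspicious': P(spam) = 0.85·0.6470 / (0.85·0.6470 + 0.8·0.3530) ≈ 0.6607
After the link scanner='suspicious': P(spam) = 0.85·0.6607 / (0.85·0.6607 + 0.8·0.3393) ≈ 0.6742

0.674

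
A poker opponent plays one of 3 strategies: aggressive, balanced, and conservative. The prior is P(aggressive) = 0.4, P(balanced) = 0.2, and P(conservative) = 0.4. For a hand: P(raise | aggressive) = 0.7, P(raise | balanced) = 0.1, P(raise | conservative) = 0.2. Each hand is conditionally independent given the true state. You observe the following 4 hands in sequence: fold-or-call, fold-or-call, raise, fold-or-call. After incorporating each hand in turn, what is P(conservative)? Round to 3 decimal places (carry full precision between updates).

0.649

Each posterior becomes the prior for the next update.
After 'fold-or-call': normaliser = 0.3·0.4000 + 0.9·0.2000 + 0.8·0.4000; P(aggressive) ≈ 0.1935, P(balanced) ≈ 0.2903, P(conservative) ≈ 0.5161
After 'fold-or-call': normaliser = 0.3·0.1935 + 0.9·0.2903 + 0.8·0.5161; P(aggressive) ≈ 0.0793, P(balanced) ≈ 0.3568, P(conservative) ≈ 0.5639
After 'raise': normaliser = 0.7·0.0793 + 0.1·0.3568 + 0.2·0.5639; P(aggressive) ≈ 0.2721, P(balanced) ≈ 0.1749, P(conservative) ≈ 0.5529
After 'fold-or-call': normaliser = 0.3·0.2721 + 0.9·0.1749 + 0.8·0.5529; P(aggressive) ≈ 0.1198, P(balanced) ≈ 0.2311, P(conservative) ≈ 0.6491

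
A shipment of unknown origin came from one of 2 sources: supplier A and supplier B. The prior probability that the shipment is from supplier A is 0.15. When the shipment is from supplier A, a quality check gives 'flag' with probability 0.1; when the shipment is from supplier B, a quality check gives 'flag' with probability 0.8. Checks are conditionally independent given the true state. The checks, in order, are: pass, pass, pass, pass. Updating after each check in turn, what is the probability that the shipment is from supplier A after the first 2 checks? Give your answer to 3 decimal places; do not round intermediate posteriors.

After 'pass': P(supplier A) = 0.9·0.1500 / (0.9·0.1500 + 0.2·0.8500) ≈ 0.4426
After 'pass': P(supplier A) = 0.9·0.4426 / (0.9·0.4426 + 0.2·0.5574) ≈ 0.7814

0.781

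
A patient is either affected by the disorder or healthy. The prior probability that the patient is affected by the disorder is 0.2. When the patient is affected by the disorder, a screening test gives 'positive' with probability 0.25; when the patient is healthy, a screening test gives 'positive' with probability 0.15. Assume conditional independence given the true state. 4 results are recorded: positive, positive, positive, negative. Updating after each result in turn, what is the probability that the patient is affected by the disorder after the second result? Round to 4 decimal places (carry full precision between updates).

After 'positive': P(affected) = 0.25·0.2000 / (0.25·0.2000 + 0.15·0.8000) ≈ 0.2941
After 'positive': P(affected) = 0.25·0.2941 / (0.25·0.2941 + 0.15·0.7059) ≈ 0.4098

0.4098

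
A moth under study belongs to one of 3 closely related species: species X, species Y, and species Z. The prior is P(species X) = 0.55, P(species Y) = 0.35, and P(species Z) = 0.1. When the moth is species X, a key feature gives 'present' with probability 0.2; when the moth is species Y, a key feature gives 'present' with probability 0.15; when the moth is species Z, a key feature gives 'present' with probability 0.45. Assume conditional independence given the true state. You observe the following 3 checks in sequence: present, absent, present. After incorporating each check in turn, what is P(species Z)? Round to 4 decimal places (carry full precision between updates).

0.3143

After 'present': normaliser = 0.2·0.5500 + 0.15·0.3500 + 0.45·0.1000; P(species X) ≈ 0.5301, P(species Y) ≈ 0.2530, P(species Z) ≈ 0.2169
After 'absent': normaliser = 0.8·0.5301 + 0.85·0.2530 + 0.55·0.2169; P(species X) ≈ 0.5592, P(species Y) ≈ 0.2836, P(species Z) ≈ 0.1573
After 'present': normaliser = 0.2·0.5592 + 0.15·0.2836 + 0.45·0.1573; P(species X) ≈ 0.4967, P(species Y) ≈ 0.1889, P(species Z) ≈ 0.3143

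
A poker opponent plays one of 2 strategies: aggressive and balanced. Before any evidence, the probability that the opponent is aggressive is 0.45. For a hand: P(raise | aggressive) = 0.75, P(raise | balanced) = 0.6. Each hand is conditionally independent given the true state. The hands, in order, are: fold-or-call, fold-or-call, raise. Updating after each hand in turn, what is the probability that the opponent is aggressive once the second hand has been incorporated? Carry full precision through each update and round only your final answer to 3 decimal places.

0.242

After 'fold-or-call': P(aggressive) = 0.25·0.4500 / (0.25·0.4500 + 0.4·0.5500) ≈ 0.3383
After 'fold-or-call': P(aggressive) = 0.25·0.3383 / (0.25·0.3383 + 0.4·0.6617) ≈ 0.2422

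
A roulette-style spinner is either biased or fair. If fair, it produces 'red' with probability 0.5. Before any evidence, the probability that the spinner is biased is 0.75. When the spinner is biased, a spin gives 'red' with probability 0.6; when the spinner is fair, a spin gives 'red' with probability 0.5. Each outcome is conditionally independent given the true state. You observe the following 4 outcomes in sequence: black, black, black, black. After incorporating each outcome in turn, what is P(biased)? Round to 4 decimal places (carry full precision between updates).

Each posterior becomes the prior for the next update.
After 'black': P(biased) = 0.4·0.7500 / (0.4·0.7500 + 0.5·0.2500) ≈ 0.7059
After 'black': P(biased) = 0.4·0.7059 / (0.4·0.7059 + 0.5·0.2941) ≈ 0.6575
After 'black': P(biased) = 0.4·0.6575 / (0.4·0.6575 + 0.5·0.3425) ≈ 0.6057
After 'black': P(biased) = 0.4·0.6057 / (0.4·0.6057 + 0.5·0.3943) ≈ 0.5513

0.5513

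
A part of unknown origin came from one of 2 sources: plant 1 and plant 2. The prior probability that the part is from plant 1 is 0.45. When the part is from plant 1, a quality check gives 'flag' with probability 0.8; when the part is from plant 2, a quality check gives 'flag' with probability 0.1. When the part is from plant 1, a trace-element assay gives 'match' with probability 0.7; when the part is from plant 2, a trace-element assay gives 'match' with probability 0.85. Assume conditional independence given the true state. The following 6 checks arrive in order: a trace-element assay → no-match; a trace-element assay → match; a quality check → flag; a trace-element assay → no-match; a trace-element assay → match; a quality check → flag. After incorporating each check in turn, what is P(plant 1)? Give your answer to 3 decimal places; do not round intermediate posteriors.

0.993

After a trace-element assay='no-match': P(plant 1) = 0.3·0.4500 / (0.3·0.4500 + 0.15·0.5500) ≈ 0.6207
After a trace-element assay='match': P(plant 1) = 0.7·0.6207 / (0.7·0.6207 + 0.85·0.3793) ≈ 0.5740
After a quality check='flag': P(plant 1) = 0.8·0.5740 / (0.8·0.5740 + 0.1·0.4260) ≈ 0.9151
After a trace-element assay='no-match': P(plant 1) = 0.3·0.9151 / (0.3·0.9151 + 0.15·0.0849) ≈ 0.9557
After a trace-element assay='match': P(plant 1) = 0.7·0.9557 / (0.7·0.9557 + 0.85·0.0443) ≈ 0.9467
After a quality check='flag': P(plant 1) = 0.8·0.9467 / (0.8·0.9467 + 0.1·0.0533) ≈ 0.9930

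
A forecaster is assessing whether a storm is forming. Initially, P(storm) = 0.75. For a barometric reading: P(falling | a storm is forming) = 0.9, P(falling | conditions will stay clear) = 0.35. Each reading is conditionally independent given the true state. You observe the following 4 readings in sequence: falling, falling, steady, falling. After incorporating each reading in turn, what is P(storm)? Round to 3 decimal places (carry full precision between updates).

0.887

Each posterior becomes the prior for the next update.
After 'falling': P(storm) = 0.9·0.7500 / (0.9·0.7500 + 0.35·0.2500) ≈ 0.8852
After 'falling': P(storm) = 0.9·0.8852 / (0.9·0.8852 + 0.35·0.1148) ≈ 0.9520
After 'steady': P(storm) = 0.1·0.9520 / (0.1·0.9520 + 0.65·0.0480) ≈ 0.7532
After 'falling': P(storm) = 0.9·0.7532 / (0.9·0.7532 + 0.35·0.2468) ≈ 0.8870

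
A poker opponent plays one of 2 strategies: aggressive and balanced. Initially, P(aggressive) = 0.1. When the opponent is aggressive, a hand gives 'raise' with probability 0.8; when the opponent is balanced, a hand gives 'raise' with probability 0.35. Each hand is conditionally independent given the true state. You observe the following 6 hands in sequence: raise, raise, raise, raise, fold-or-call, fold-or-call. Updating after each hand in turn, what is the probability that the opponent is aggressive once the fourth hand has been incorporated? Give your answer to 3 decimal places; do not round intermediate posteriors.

0.752

After 'raise': P(aggressive) = 0.8·0.1000 / (0.8·0.1000 + 0.35·0.9000) ≈ 0.2025
After 'raise': P(aggressive) = 0.8·0.2025 / (0.8·0.2025 + 0.35·0.7975) ≈ 0.3673
After 'raise': P(aggressive) = 0.8·0.3673 / (0.8·0.3673 + 0.35·0.6327) ≈ 0.5702
After 'raise': P(aggressive) = 0.8·0.5702 / (0.8·0.5702 + 0.35·0.4298) ≈ 0.7520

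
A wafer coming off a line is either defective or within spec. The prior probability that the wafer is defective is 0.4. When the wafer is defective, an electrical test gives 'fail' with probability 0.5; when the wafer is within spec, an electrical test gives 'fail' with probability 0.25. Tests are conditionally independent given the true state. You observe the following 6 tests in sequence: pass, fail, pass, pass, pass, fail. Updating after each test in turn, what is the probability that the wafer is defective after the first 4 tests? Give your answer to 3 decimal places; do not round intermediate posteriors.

0.283

After 'pass': P(defective) = 0.5·0.4000 / (0.5·0.4000 + 0.75·0.6000) ≈ 0.3077
After 'fail': P(defective) = 0.5·0.3077 / (0.5·0.3077 + 0.25·0.6923) ≈ 0.4706
After 'pass': P(defective) = 0.5·0.4706 / (0.5·0.4706 + 0.75·0.5294) ≈ 0.3721
After 'pass': P(defective) = 0.5·0.3721 / (0.5·0.3721 + 0.75·0.6279) ≈ 0.2832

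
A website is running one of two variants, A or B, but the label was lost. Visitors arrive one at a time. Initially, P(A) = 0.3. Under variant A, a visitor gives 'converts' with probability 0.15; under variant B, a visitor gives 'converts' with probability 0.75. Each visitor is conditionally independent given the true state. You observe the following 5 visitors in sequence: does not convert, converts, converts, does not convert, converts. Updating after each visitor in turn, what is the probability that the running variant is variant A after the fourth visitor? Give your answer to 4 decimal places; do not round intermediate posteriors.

After 'does not convert': P(A) = 0.85·0.3000 / (0.85·0.3000 + 0.25·0.7000) ≈ 0.5930
After 'converts': P(A) = 0.15·0.5930 / (0.15·0.5930 + 0.75·0.4070) ≈ 0.2257
After 'converts': P(A) = 0.15·0.2257 / (0.15·0.2257 + 0.75·0.7743) ≈ 0.0551
After 'does not convert': P(A) = 0.85·0.0551 / (0.85·0.0551 + 0.25·0.9449) ≈ 0.1654

0.1654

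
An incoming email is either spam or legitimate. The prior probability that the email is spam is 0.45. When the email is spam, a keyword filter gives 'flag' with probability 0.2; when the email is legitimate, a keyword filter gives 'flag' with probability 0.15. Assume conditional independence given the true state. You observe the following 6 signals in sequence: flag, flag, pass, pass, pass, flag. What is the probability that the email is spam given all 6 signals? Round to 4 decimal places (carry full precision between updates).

Apply Bayes' rule sequentially, carrying P(spam) forward.
After 'flag': P(spam) = 0.2·0.4500 / (0.2·0.4500 + 0.15·0.5500) ≈ 0.5217
After 'flag': P(spam) = 0.2·0.5217 / (0.2·0.5217 + 0.15·0.4783) ≈ 0.5926
After 'pass': P(spam) = 0.8·0.5926 / (0.8·0.5926 + 0.85·0.4074) ≈ 0.5779
After 'pass': P(spam) = 0.8·0.5779 / (0.8·0.5779 + 0.85·0.4221) ≈ 0.5630
After 'pass': P(spam) = 0.8·0.5630 / (0.8·0.5630 + 0.85·0.4370) ≈ 0.5481
After 'flag': P(spam) = 0.2·0.5481 / (0.2·0.5481 + 0.15·0.4519) ≈ 0.6179

0.6179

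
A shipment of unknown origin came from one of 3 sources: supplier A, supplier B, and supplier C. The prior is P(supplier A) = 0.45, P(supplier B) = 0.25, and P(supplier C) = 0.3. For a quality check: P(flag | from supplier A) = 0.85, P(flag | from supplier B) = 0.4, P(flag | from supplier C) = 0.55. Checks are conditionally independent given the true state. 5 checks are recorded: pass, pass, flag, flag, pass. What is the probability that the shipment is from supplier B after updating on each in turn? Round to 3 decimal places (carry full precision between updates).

After 'pass': normaliser = 0.15·0.4500 + 0.6·0.2500 + 0.45·0.3000; P(supplier A) ≈ 0.1915, P(supplier B) ≈ 0.4255, P(supplier C) ≈ 0.3830
After 'pass': normaliser = 0.15·0.1915 + 0.6·0.4255 + 0.45·0.3830; P(supplier A) ≈ 0.0629, P(supplier B) ≈ 0.5594, P(supplier C) ≈ 0.3776
After 'flag': normaliser = 0.85·0.0629 + 0.4·0.5594 + 0.55·0.3776; P(supplier A) ≈ 0.1103, P(supplier B) ≈ 0.4614, P(supplier C) ≈ 0.4283
After 'flag': normaliser = 0.85·0.1103 + 0.4·0.4614 + 0.55·0.4283; P(supplier A) ≈ 0.1825, P(supplier B) ≈ 0.3592, P(supplier C) ≈ 0.4584
After 'pass': normaliser = 0.15·0.1825 + 0.6·0.3592 + 0.45·0.4584; P(supplier A) ≈ 0.0609, P(supplier B) ≈ 0.4798, P(supplier C) ≈ 0.4592

0.480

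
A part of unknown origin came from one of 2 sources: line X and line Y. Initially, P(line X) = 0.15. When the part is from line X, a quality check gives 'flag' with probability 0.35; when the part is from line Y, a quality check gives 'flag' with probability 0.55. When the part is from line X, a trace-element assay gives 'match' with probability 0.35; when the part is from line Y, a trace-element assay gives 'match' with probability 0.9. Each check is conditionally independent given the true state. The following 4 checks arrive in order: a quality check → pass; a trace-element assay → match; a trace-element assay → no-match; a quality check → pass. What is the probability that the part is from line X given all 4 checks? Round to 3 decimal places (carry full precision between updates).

After a quality check='pass': P(line X) = 0.65·0.1500 / (0.65·0.1500 + 0.45·0.8500) ≈ 0.2031
After a trace-element assay='match': P(line X) = 0.35·0.2031 / (0.35·0.2031 + 0.9·0.7969) ≈ 0.0902
After a trace-element assay='no-match': P(line X) = 0.65·0.0902 / (0.65·0.0902 + 0.1·0.9098) ≈ 0.3919
After a quality check='pass': P(line X) = 0.65·0.3919 / (0.65·0.3919 + 0.45·0.6081) ≈ 0.4821

0.482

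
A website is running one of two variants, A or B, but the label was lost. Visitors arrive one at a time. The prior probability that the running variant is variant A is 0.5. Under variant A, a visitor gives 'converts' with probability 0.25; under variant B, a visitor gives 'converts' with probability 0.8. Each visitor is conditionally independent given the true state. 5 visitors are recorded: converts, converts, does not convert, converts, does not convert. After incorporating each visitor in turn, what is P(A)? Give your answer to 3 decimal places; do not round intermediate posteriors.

0.300

After 'converts': P(A) = 0.25·0.5000 / (0.25·0.5000 + 0.8·0.5000) ≈ 0.2381
After 'converts': P(A) = 0.25·0.2381 / (0.25·0.2381 + 0.8·0.7619) ≈ 0.0890
After 'does not convert': P(A) = 0.75·0.0890 / (0.75·0.0890 + 0.2·0.9110) ≈ 0.2680
After 'converts': P(A) = 0.25·0.2680 / (0.25·0.2680 + 0.8·0.7320) ≈ 0.1027
After 'does not convert': P(A) = 0.75·0.1027 / (0.75·0.1027 + 0.2·0.8973) ≈ 0.3003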